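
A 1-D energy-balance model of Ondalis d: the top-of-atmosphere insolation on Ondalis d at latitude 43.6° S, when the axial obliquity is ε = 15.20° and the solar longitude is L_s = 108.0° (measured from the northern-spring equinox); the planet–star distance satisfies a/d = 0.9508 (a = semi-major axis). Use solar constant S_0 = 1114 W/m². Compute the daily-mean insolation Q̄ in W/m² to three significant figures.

Solar declination: sin δ = sin ε · sin L_s = sin 15.20° × sin 108.0° = 0.24936, so δ = +14.439°.
cos h₀ = −tan(-43.6°) tan(+14.439°) = 0.2452, h₀ = 1.3231 rad.
Bracket: h₀ sin ϕ sin δ + cos ϕ cos δ sin h₀ = 1.3231×-0.68962×0.24936 + 0.72417×0.96841×0.96947 = -0.227525 + 0.679883 = 0.452358.
Inverse-square distance factor (a/d)² = 0.9508² = 0.904021.
Q̄ = (S_0/π) × 0.904021 × [bracket] = (1114/π) × 0.904021 × 0.452358 = 145.0 W/m².

Q̄ ≈ 145 W/m²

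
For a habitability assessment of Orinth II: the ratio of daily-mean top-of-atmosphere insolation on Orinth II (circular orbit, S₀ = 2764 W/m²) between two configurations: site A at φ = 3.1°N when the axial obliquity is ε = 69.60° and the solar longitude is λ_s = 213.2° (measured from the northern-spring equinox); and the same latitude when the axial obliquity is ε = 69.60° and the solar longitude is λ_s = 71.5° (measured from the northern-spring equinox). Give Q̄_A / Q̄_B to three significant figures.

Q̄_A / Q̄_B ≈ 1.52

— Configuration A (φ=+3.1°):
Solar declination: sin δ = sin ε · sin λ_s = sin 69.60° × sin 213.2° = -0.51322, so δ = -30.879°.
cos H₀ = −tan(+3.1°) tan(-30.879°) = 0.0324, H₀ = 1.5384 rad.
Bracket: H₀ sin φ sin δ + cos φ cos δ sin H₀ = 1.5384×0.05408×-0.51322 + 0.99854×0.85826×0.99948 = -0.042698 + 0.856561 = 0.813863.
Q̄ = (S₀/π) × [bracket] = (2764/π) × 0.813863 = 716.04 W/m².
— Configuration B (φ=+3.1°):
Solar declination: sin δ = sin ε · sin λ_s = sin 69.60° × sin 71.5° = 0.88885, so δ = +62.729°.
cos H₀ = −tan(+3.1°) tan(+62.729°) = -0.1051, H₀ = 1.6760 rad.
Bracket: H₀ sin φ sin δ + cos φ cos δ sin H₀ = 1.6760×0.05408×0.88885 + 0.99854×0.45820×0.99447 = 0.080564 + 0.455001 = 0.535565.
Q̄ = (S₀/π) × [bracket] = (2764/π) × 0.535565 = 471.19 W/m².
Ratio Q̄_A / Q̄_B = 716.04 / 471.19 = 1.520.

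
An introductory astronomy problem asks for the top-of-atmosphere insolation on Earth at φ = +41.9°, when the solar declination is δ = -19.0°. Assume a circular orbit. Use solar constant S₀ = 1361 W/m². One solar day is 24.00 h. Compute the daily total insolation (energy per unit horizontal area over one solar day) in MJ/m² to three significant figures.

14.8 MJ/m²

cos H₀ = −tan(+41.9°) tan(-19.000°) = 0.3089, H₀ = 1.2567 rad.
Bracket: H₀ sin φ sin δ + cos φ cos δ sin H₀ = 1.2567×0.66783×-0.32557 + 0.74431×0.94552×0.95108 = -0.273239 + 0.669332 = 0.396093.
Q̄ = (S₀/π) × [bracket] = (1361/π) × 0.396093 = 171.60 W/m².
Daily total = Q̄ × 24.00 h × 3600 s/h = 171.60 × 24.00 × 3600 / 10⁶ = 14.83 MJ/m².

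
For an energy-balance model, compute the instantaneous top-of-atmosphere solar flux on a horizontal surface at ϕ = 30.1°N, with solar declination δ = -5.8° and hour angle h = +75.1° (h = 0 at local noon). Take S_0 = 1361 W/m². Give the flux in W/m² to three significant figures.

cos θ_z = sin ϕ sin δ + cos ϕ cos δ cos h = -0.050681 + 0.221320 = 0.170639.
Flux = S_0 · cos θ_z = 1361 × 0.170639 = 232.2 W/m².

232 W/m²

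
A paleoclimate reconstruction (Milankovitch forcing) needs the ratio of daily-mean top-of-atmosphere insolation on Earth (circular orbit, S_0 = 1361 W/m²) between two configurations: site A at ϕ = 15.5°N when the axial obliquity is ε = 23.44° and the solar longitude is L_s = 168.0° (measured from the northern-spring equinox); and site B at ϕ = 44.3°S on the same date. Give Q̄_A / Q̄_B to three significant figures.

— Configuration A (ϕ=+15.5°):
Solar declination: sin δ = sin ε · sin L_s = sin 23.44° × sin 168.0° = 0.08270, so δ = +4.744°.
cos h₀ = −tan(+15.5°) tan(+4.744°) = -0.0230, h₀ = 1.5938 rad.
Bracket: h₀ sin ϕ sin δ + cos ϕ cos δ sin h₀ = 1.5938×0.26724×0.08270 + 0.96363×0.99657×0.99974 = 0.035224 + 0.960075 = 0.995299.
Q̄ = (S_0/π) × [bracket] = (1361/π) × 0.995299 = 431.18 W/m².
— Configuration B (ϕ=-44.3°):
cos h₀ = −tan(-44.3°) tan(+4.744°) = 0.0810, h₀ = 1.4897 rad.
Bracket: h₀ sin ϕ sin δ + cos ϕ cos δ sin h₀ = 1.4897×-0.69842×0.08270 + 0.71569×0.99657×0.99672 = -0.086044 + 0.710896 = 0.624852.
Q̄ = (S_0/π) × [bracket] = (1361/π) × 0.624852 = 270.70 W/m².
Ratio Q̄_A / Q̄_B = 431.18 / 270.70 = 1.593.

Q̄_A / Q̄_B ≈ 1.59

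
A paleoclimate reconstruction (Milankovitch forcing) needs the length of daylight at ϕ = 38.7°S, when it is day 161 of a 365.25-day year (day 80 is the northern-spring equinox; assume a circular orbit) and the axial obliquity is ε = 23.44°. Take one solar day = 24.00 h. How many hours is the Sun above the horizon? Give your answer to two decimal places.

9.34 h

Solar longitude: L_s = 360° × (161 − 80)/365.25 = 79.836°.
sin δ = sin 23.44° × sin 79.836° = 0.39155, so δ = +23.051°.
cos h₀ = −tan ϕ · tan δ = −tan(-38.7°) × tan(+23.051°) = 0.3409, so h₀ = 1.2229 rad = 70.07°.
Daylight = 2h₀/(2π) × 24.00 h = (1.2229/π) × 24.00 = 9.34 h.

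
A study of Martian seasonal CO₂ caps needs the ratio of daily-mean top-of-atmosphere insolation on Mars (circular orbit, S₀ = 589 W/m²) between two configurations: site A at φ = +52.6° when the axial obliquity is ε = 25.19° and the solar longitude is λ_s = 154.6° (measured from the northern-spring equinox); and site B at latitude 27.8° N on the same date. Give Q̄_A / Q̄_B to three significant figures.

Q̄_A / Q̄_B ≈ 0.836

— Configuration A (φ=+52.6°):
Solar declination: sin δ = sin ε · sin λ_s = sin 25.19° × sin 154.6° = 0.18256, so δ = +10.519°.
cos H₀ = −tan(+52.6°) tan(+10.519°) = -0.2429, H₀ = 1.8161 rad.
Bracket: H₀ sin φ sin δ + cos φ cos δ sin H₀ = 1.8161×0.79441×0.18256 + 0.60738×0.98319×0.97006 = 0.263384 + 0.579291 = 0.842675.
Q̄ = (S₀/π) × [bracket] = (589/π) × 0.842675 = 157.99 W/m².
— Configuration B (φ=+27.8°):
cos H₀ = −tan(+27.8°) tan(+10.519°) = -0.0979, H₀ = 1.6689 rad.
Bracket: H₀ sin φ sin δ + cos φ cos δ sin H₀ = 1.6689×0.46639×0.18256 + 0.88458×0.98319×0.99520 = 0.142097 + 0.865536 = 1.007633.
Q̄ = (S₀/π) × [bracket] = (589/π) × 1.007633 = 188.92 W/m².
Ratio Q̄_A / Q̄_B = 157.99 / 188.92 = 0.8363.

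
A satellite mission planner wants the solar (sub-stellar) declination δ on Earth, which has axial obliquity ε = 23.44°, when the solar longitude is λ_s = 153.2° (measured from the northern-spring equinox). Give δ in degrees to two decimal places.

δ = +10.33°

sin δ = sin ε · sin λ_s = sin 23.44° × sin 153.2° = 0.179354.
δ = arcsin(0.179354) = +10.33°.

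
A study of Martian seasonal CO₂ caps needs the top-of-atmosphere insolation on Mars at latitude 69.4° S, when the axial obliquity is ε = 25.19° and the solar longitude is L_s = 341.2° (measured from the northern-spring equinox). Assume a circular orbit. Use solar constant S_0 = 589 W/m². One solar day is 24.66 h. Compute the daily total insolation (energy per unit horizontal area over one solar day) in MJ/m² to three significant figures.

9.56 MJ/m²

Solar declination: sin δ = sin ε · sin L_s = sin 25.19° × sin 341.2° = -0.13716, so δ = -7.884°.
cos h₀ = −tan(-69.4°) tan(-7.884°) = -0.3684, h₀ = 1.9481 rad.
Bracket: h₀ sin ϕ sin δ + cos ϕ cos δ sin h₀ = 1.9481×-0.93606×-0.13716 + 0.35184×0.99055×0.92967 = 0.250117 + 0.324004 = 0.574121.
Q̄ = (S_0/π) × [bracket] = (589/π) × 0.574121 = 107.64 W/m².
Daily total = Q̄ × 24.66 h × 3600 s/h = 107.64 × 24.66 × 3600 / 10⁶ = 9.556 MJ/m².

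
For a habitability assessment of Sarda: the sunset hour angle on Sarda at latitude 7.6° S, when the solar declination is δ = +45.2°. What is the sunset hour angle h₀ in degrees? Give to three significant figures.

h₀ = 82.3°

cos h₀ = −tan ϕ · tan δ = −tan(-7.6°) × tan(+45.200°) = 0.1344, so h₀ = 1.4360 rad = 82.28°.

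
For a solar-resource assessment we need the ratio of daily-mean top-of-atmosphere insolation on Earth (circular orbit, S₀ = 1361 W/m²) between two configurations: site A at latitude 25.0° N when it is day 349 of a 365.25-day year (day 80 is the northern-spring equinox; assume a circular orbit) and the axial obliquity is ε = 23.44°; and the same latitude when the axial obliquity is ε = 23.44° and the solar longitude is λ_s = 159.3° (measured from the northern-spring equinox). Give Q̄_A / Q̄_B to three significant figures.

— Configuration A (φ=+25.0°):
Solar longitude: λ_s = 360° × (349 − 80)/365.25 = 265.133°.
sin δ = sin 23.44° × sin 265.133° = -0.39635, so δ = -23.350°.
cos H₀ = −tan(+25.0°) tan(-23.350°) = 0.2013, H₀ = 1.3681 rad.
Bracket: H₀ sin φ sin δ + cos φ cos δ sin H₀ = 1.3681×0.42262×-0.39635 + 0.90631×0.91810×0.97953 = -0.229164 + 0.815050 = 0.585886.
Q̄ = (S₀/π) × [bracket] = (1361/π) × 0.585886 = 253.82 W/m².
— Configuration B (φ=+25.0°):
Solar declination: sin δ = sin ε · sin λ_s = sin 23.44° × sin 159.3° = 0.14061, so δ = +8.083°.
cos H₀ = −tan(+25.0°) tan(+8.083°) = -0.0662, H₀ = 1.6371 rad.
Bracket: H₀ sin φ sin δ + cos φ cos δ sin H₀ = 1.6371×0.42262×0.14061 + 0.90631×0.99007×0.99780 = 0.097284 + 0.895336 = 0.992620.
Q̄ = (S₀/π) × [bracket] = (1361/π) × 0.992620 = 430.02 W/m².
Ratio Q̄_A / Q̄_B = 253.82 / 430.02 = 0.5903.

Q̄_A / Q̄_B ≈ 0.590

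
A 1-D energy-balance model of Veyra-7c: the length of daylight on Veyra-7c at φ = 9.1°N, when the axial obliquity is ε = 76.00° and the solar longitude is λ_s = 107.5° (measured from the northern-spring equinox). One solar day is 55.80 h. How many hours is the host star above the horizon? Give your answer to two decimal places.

35.04 h

Solar declination: sin δ = sin ε · sin λ_s = sin 76.00° × sin 107.5° = 0.92539, so δ = +67.727°.
cos H₀ = −tan φ · tan δ = −tan(+9.1°) × tan(+67.727°) = -0.3911, so H₀ = 1.9726 rad = 113.02°.
Daylight = 2H₀/(2π) × 55.80 h = (1.9726/π) × 55.80 = 35.04 h.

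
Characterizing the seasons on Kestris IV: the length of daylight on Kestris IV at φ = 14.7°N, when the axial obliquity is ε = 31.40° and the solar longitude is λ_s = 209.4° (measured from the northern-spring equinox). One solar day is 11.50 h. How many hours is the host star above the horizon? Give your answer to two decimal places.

5.50 h

Solar declination: sin δ = sin ε · sin λ_s = sin 31.40° × sin 209.4° = -0.25577, so δ = -14.819°.
cos H₀ = −tan φ · tan δ = −tan(+14.7°) × tan(-14.819°) = 0.0694, so H₀ = 1.5013 rad = 86.02°.
Daylight = 2H₀/(2π) × 11.50 h = (1.5013/π) × 11.50 = 5.50 h.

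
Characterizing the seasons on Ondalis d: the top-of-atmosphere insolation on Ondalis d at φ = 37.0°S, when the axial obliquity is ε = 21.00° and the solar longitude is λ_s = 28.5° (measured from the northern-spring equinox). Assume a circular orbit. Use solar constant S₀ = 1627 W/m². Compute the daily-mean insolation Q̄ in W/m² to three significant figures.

Solar declination: sin δ = sin ε · sin λ_s = sin 21.00° × sin 28.5° = 0.17100, so δ = +9.846°.
cos H₀ = −tan(-37.0°) tan(+9.846°) = 0.1308, H₀ = 1.4396 rad.
Bracket: H₀ sin φ sin δ + cos φ cos δ sin H₀ = 1.4396×-0.60182×0.17100 + 0.79864×0.98527×0.99141 = -0.148151 + 0.780117 = 0.631966.
Q̄ = (S₀/π) × [bracket] = (1627/π) × 0.631966 = 327.3 W/m².

Q̄ ≈ 327 W/m²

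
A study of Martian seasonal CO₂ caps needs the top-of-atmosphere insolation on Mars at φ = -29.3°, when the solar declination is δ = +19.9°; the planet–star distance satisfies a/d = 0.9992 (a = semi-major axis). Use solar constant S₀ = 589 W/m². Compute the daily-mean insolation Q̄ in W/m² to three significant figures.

Q̄ ≈ 108 W/m²

cos H₀ = −tan(-29.3°) tan(+19.900°) = 0.2031, H₀ = 1.3662 rad.
Bracket: H₀ sin φ sin δ + cos φ cos δ sin H₀ = 1.3662×-0.48938×0.34038 + 0.87207×0.94029×0.97915 = -0.227575 + 0.802902 = 0.575327.
Inverse-square distance factor (a/d)² = 0.9992² = 0.998401.
Q̄ = (S₀/π) × 0.998401 × [bracket] = (589/π) × 0.998401 × 0.575327 = 107.7 W/m².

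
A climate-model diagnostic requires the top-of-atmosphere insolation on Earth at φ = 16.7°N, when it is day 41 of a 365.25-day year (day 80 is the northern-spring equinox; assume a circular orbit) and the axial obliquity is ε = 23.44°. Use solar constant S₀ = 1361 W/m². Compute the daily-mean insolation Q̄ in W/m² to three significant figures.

Solar longitude: λ_s = 360° × (41 − 80)/365.25 = -38.439°, i.e. -38.439° + 360° = 321.561°.
sin δ = sin 23.44° × sin 321.561° = -0.24730, so δ = -14.318°.
cos H₀ = −tan(+16.7°) tan(-14.318°) = 0.0766, H₀ = 1.4941 rad.
Bracket: H₀ sin φ sin δ + cos φ cos δ sin H₀ = 1.4941×0.28736×-0.24730 + 0.95782×0.96894×0.99706 = -0.106177 + 0.925342 = 0.819165.
Q̄ = (S₀/π) × [bracket] = (1361/π) × 0.819165 = 354.9 W/m².

Q̄ ≈ 355 W/m²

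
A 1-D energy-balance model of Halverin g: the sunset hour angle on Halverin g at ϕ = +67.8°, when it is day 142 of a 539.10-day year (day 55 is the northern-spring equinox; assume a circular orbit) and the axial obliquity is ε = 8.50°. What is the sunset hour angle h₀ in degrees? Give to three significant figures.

Solar longitude: L_s = 360° × (142 − 55)/539.10 = 58.097°.
sin δ = sin 8.50° × sin 58.097° = 0.12548, so δ = +7.209°.
cos h₀ = −tan ϕ · tan δ = −tan(+67.8°) × tan(+7.209°) = -0.3099, so h₀ = 1.8859 rad = 108.06°.

h₀ = 108°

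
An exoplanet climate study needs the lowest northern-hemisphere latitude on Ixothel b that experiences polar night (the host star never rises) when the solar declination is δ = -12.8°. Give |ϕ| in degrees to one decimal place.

|ϕ| = 77.2°

Polar night requires cos h₀ = −tan ϕ tan δ ≥ 1, i.e. tan ϕ tan δ ≤ −1.
The boundary is |tan ϕ| · |tan δ| = 1, so |ϕ| = 90° − |δ| = 90° − 12.8° = 77.2° in the northern hemisphere.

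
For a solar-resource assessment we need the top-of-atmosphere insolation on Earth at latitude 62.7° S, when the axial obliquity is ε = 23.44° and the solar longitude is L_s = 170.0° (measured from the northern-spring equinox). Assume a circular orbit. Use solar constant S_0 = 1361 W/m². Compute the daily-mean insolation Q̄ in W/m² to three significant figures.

Q̄ ≈ 158 W/m²

Solar declination: sin δ = sin ε · sin L_s = sin 23.44° × sin 170.0° = 0.06908, so δ = +3.961°.
cos h₀ = −tan(-62.7°) tan(+3.961°) = 0.1342, h₀ = 1.4362 rad.
Bracket: h₀ sin ϕ sin δ + cos ϕ cos δ sin h₀ = 1.4362×-0.88862×0.06908 + 0.45865×0.99761×0.99096 = -0.088162 + 0.453418 = 0.365256.
Q̄ = (S_0/π) × [bracket] = (1361/π) × 0.365256 = 158.2 W/m².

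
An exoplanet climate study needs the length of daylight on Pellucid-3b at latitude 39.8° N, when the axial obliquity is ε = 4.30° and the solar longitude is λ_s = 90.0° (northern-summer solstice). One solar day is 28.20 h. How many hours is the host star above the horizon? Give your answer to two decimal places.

14.66 h

Solar declination: sin δ = sin ε · sin λ_s = sin 4.30° × sin 90.0° = 0.07498, so δ = +4.300°.
cos H₀ = −tan φ · tan δ = −tan(+39.8°) × tan(+4.300°) = -0.0626, so H₀ = 1.6335 rad = 93.59°.
Daylight = 2H₀/(2π) × 28.20 h = (1.6335/π) × 28.20 = 14.66 h.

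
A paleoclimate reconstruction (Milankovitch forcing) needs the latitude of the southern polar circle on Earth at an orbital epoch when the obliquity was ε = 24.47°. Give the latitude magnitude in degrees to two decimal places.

65.53°

The polar circle is the lowest latitude that experiences at least one full rotation of continuous darkness at the northern-summer solstice; it lies at |φ| = 90° − ε = 90° − 24.47° = 65.53°.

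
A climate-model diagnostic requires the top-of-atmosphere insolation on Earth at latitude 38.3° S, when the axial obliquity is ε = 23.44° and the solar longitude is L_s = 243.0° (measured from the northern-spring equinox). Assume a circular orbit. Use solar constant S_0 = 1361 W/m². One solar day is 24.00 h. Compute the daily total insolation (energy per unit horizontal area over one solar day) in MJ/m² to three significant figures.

41.6 MJ/m²

Solar declination: sin δ = sin ε · sin L_s = sin 23.44° × sin 243.0° = -0.35443, so δ = -20.759°.
cos h₀ = −tan(-38.3°) tan(-20.759°) = -0.2993, h₀ = 1.8748 rad.
Bracket: h₀ sin ϕ sin δ + cos ϕ cos δ sin h₀ = 1.8748×-0.61978×-0.35443 + 0.78478×0.93508×0.95414 = 0.411835 + 0.700179 = 1.112014.
Q̄ = (S_0/π) × [bracket] = (1361/π) × 1.112014 = 481.75 W/m².
Daily total = Q̄ × 24.00 h × 3600 s/h = 481.75 × 24.00 × 3600 / 10⁶ = 41.62 MJ/m².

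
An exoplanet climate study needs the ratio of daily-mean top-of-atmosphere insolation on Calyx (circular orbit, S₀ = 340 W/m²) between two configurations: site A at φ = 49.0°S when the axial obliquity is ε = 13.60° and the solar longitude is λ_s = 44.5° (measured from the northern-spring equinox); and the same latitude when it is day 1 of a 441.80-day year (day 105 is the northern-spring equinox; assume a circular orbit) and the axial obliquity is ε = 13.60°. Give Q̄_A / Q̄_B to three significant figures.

Q̄_A / Q̄_B ≈ 0.493

— Configuration A (φ=-49.0°):
Solar declination: sin δ = sin ε · sin λ_s = sin 13.60° × sin 44.5° = 0.16481, so δ = +9.486°.
cos H₀ = −tan(-49.0°) tan(+9.486°) = 0.1922, H₀ = 1.3774 rad.
Bracket: H₀ sin φ sin δ + cos φ cos δ sin H₀ = 1.3774×-0.75471×0.16481 + 0.65606×0.98632×0.98135 = -0.171326 + 0.635017 = 0.463691.
Q̄ = (S₀/π) × [bracket] = (340/π) × 0.463691 = 50.183 W/m².
— Configuration B (φ=-49.0°):
Solar longitude: λ_s = 360° × (1 − 105)/441.80 = -84.744°, i.e. -84.744° + 360° = 275.256°.
sin δ = sin 13.60° × sin 275.256° = -0.23415, so δ = -13.542°.
cos H₀ = −tan(-49.0°) tan(-13.542°) = -0.2771, H₀ = 1.8515 rad.
Bracket: H₀ sin φ sin δ + cos φ cos δ sin H₀ = 1.8515×-0.75471×-0.23415 + 0.65606×0.97220×0.96085 = 0.327188 + 0.612851 = 0.940039.
Q̄ = (S₀/π) × [bracket] = (340/π) × 0.940039 = 101.74 W/m².
Ratio Q̄_A / Q̄_B = 50.183 / 101.74 = 0.4932.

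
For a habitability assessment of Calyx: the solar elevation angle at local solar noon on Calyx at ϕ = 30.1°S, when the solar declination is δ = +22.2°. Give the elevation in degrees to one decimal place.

At local noon the hour angle is zero, so the zenith angle equals |ϕ − δ| = |-30.1° − (+22.200°)| = 52.300°.
Elevation = 90° − 52.300° = 37.7°.

37.7°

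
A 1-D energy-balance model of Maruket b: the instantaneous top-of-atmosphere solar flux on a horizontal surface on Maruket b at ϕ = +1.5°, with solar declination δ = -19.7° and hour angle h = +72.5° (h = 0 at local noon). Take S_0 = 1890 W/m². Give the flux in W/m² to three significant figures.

518 W/m²

cos θ_z = sin ϕ sin δ + cos ϕ cos δ cos h = -0.008824 + 0.283009 = 0.274185.
Flux = S_0 · cos θ_z = 1890 × 0.274185 = 518.2 W/m².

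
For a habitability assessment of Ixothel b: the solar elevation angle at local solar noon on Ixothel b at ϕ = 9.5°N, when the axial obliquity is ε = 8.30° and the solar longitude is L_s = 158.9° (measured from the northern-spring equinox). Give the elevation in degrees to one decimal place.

Solar declination: sin δ = sin ε · sin L_s = sin 8.30° × sin 158.9° = 0.05197, so δ = +2.979°.
At local noon the hour angle is zero, so the zenith angle equals |ϕ − δ| = |+9.5° − (+2.979°)| = 6.521°.
Elevation = 90° − 6.521° = 83.5°.

83.5°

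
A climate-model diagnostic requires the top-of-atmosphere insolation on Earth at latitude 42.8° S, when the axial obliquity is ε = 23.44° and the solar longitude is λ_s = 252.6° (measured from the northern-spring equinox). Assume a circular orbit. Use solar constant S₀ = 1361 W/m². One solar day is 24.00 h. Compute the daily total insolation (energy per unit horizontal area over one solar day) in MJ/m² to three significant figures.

42.4 MJ/m²

Solar declination: sin δ = sin ε · sin λ_s = sin 23.44° × sin 252.6° = -0.37959, so δ = -22.308°.
cos H₀ = −tan(-42.8°) tan(-22.308°) = -0.3799, H₀ = 1.9605 rad.
Bracket: H₀ sin φ sin δ + cos φ cos δ sin H₀ = 1.9605×-0.67944×-0.37959 + 0.73373×0.92516×0.92501 = 0.505630 + 0.627913 = 1.133543.
Q̄ = (S₀/π) × [bracket] = (1361/π) × 1.133543 = 491.07 W/m².
Daily total = Q̄ × 24.00 h × 3600 s/h = 491.07 × 24.00 × 3600 / 10⁶ = 42.43 MJ/m².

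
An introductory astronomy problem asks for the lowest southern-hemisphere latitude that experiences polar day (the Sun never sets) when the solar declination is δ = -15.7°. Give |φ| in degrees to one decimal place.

Polar day requires cos H₀ = −tan φ tan δ ≤ −1, i.e. tan φ tan δ ≥ 1.
The boundary is |tan φ| · |tan δ| = 1, so |φ| = 90° − |δ| = 90° − 15.7° = 74.3° in the southern hemisphere.

|φ| = 74.3°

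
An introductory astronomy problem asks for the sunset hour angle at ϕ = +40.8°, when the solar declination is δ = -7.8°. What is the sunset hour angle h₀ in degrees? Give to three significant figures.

cos h₀ = −tan ϕ · tan δ = −tan(+40.8°) × tan(-7.800°) = 0.1182, so h₀ = 1.4523 rad = 83.21°.

h₀ = 83.2°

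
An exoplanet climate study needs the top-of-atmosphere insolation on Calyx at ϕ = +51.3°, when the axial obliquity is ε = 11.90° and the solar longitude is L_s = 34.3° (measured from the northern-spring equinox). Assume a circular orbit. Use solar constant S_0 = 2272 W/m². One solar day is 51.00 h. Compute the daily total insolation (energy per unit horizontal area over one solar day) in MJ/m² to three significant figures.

102 MJ/m²

Solar declination: sin δ = sin ε · sin L_s = sin 11.90° × sin 34.3° = 0.11620, so δ = +6.673°.
cos h₀ = −tan(+51.3°) tan(+6.673°) = -0.1460, h₀ = 1.7174 rad.
Bracket: h₀ sin ϕ sin δ + cos ϕ cos δ sin h₀ = 1.7174×0.78043×0.11620 + 0.62524×0.99323×0.98928 = 0.155744 + 0.614350 = 0.770094.
Q̄ = (S_0/π) × [bracket] = (2272/π) × 0.770094 = 556.93 W/m².
Daily total = Q̄ × 51.00 h × 3600 s/h = 556.93 × 51.00 × 3600 / 10⁶ = 102.3 MJ/m².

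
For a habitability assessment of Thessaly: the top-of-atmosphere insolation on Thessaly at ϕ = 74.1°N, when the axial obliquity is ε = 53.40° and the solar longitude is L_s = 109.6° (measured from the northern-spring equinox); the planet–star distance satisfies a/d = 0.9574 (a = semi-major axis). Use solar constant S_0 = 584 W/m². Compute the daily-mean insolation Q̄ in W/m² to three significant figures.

Solar declination: sin δ = sin ε · sin L_s = sin 53.40° × sin 109.6° = 0.75630, so δ = +49.139°.
cos h₀ = −tan(+74.1°) tan(+49.139°) = -4.0583 ≤ −1 ⇒ polar day, h₀ = π.
Bracket: h₀ sin ϕ sin δ + cos ϕ cos δ sin h₀ = 3.1416×0.96174×0.75630 + 0.27396×0.65422×0.00000 = 2.285087 + 0.000000 = 2.285087.
Inverse-square distance factor (a/d)² = 0.9574² = 0.916615.
Q̄ = (S_0/π) × 0.916615 × [bracket] = (584/π) × 0.916615 × 2.285087 = 389.4 W/m².

Q̄ ≈ 389 W/m²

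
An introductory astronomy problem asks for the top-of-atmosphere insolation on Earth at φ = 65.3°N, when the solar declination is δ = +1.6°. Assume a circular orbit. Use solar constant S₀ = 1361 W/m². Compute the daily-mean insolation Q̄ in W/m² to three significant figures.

Q̄ ≈ 199 W/m²

cos H₀ = −tan(+65.3°) tan(+1.600°) = -0.0607, H₀ = 1.6316 rad.
Bracket: H₀ sin φ sin δ + cos φ cos δ sin H₀ = 1.6316×0.90851×0.02792 + 0.41787×0.99961×0.99815 = 0.041387 + 0.416934 = 0.458321.
Q̄ = (S₀/π) × [bracket] = (1361/π) × 0.458321 = 198.6 W/m².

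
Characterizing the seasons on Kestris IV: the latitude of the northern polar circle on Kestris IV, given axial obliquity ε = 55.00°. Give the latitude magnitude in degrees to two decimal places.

35.00°

The polar circle is the lowest latitude that experiences at least one full rotation of continuous daylight at the northern-summer solstice; it lies at |φ| = 90° − ε = 90° − 55.00° = 35.00°.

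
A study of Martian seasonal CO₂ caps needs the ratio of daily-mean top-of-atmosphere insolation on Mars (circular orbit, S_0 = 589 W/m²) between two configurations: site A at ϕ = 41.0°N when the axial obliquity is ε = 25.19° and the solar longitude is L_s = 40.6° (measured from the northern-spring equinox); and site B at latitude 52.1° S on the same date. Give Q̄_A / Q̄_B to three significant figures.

— Configuration A (ϕ=+41.0°):
Solar declination: sin δ = sin ε · sin L_s = sin 25.19° × sin 40.6° = 0.27698, so δ = +16.080°.
cos h₀ = −tan(+41.0°) tan(+16.080°) = -0.2506, h₀ = 1.8241 rad.
Bracket: h₀ sin ϕ sin δ + cos ϕ cos δ sin h₀ = 1.8241×0.65606×0.27698 + 0.75471×0.96087×0.96810 = 0.331467 + 0.702045 = 1.033512.
Q̄ = (S_0/π) × [bracket] = (589/π) × 1.033512 = 193.77 W/m².
— Configuration B (ϕ=-52.1°):
cos h₀ = −tan(-52.1°) tan(+16.080°) = 0.3703, h₀ = 1.1915 rad.
Bracket: h₀ sin ϕ sin δ + cos ϕ cos δ sin h₀ = 1.1915×-0.78908×0.27698 + 0.61429×0.96087×0.92892 = -0.260413 + 0.548298 = 0.287885.
Q̄ = (S_0/π) × [bracket] = (589/π) × 0.287885 = 53.974 W/m².
Ratio Q̄_A / Q̄_B = 193.77 / 53.974 = 3.590.

Q̄_A / Q̄_B ≈ 3.59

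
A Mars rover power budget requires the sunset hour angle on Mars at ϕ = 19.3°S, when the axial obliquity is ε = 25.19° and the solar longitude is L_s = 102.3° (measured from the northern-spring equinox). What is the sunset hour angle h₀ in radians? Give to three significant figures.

h₀ = 1.41 rad

Solar declination: sin δ = sin ε · sin L_s = sin 25.19° × sin 102.3° = 0.41585, so δ = +24.573°.
cos h₀ = −tan ϕ · tan δ = −tan(-19.3°) × tan(+24.573°) = 0.1601, so h₀ = 1.4100 rad = 80.79°.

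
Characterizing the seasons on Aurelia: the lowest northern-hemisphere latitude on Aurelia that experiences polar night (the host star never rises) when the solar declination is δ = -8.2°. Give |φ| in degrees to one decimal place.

|φ| = 81.8°

Polar night requires cos H₀ = −tan φ tan δ ≥ 1, i.e. tan φ tan δ ≤ −1.
The boundary is |tan φ| · |tan δ| = 1, so |φ| = 90° − |δ| = 90° − 8.2° = 81.8° in the northern hemisphere.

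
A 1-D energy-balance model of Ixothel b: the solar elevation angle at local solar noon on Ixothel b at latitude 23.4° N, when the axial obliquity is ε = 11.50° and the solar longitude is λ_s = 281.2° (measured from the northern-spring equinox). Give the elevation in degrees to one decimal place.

Solar declination: sin δ = sin ε · sin λ_s = sin 11.50° × sin 281.2° = -0.19557, so δ = -11.278°.
At local noon the hour angle is zero, so the zenith angle equals |φ − δ| = |+23.4° − (-11.278°)| = 34.678°.
Elevation = 90° − 34.678° = 55.3°.

55.3°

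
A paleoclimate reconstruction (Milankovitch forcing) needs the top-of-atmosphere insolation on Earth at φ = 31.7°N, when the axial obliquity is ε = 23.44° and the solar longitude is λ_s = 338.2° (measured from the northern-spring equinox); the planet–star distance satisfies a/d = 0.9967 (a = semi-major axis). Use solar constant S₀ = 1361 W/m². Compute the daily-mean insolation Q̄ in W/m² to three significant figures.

Solar declination: sin δ = sin ε · sin λ_s = sin 23.44° × sin 338.2° = -0.14773, so δ = -8.495°.
cos H₀ = −tan(+31.7°) tan(-8.495°) = 0.0922, H₀ = 1.4784 rad.
Bracket: H₀ sin φ sin δ + cos φ cos δ sin H₀ = 1.4784×0.52547×-0.14773 + 0.85081×0.98903×0.99574 = -0.114765 + 0.837892 = 0.723127.
Inverse-square distance factor (a/d)² = 0.9967² = 0.993411.
Q̄ = (S₀/π) × 0.993411 × [bracket] = (1361/π) × 0.993411 × 0.723127 = 311.2 W/m².

Q̄ ≈ 311 W/m²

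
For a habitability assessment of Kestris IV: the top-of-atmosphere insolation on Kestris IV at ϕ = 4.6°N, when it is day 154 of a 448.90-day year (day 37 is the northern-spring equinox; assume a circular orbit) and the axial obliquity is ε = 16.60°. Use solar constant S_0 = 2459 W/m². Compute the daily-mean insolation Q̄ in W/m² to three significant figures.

Solar longitude: L_s = 360° × (154 − 37)/448.90 = 93.829°.
sin δ = sin 16.60° × sin 93.829° = 0.28505, so δ = +16.562°.
cos h₀ = −tan(+4.6°) tan(+16.562°) = -0.0239, h₀ = 1.5947 rad.
Bracket: h₀ sin ϕ sin δ + cos ϕ cos δ sin h₀ = 1.5947×0.08020×0.28505 + 0.99678×0.95851×0.99971 = 0.036456 + 0.955147 = 0.991603.
Q̄ = (S_0/π) × [bracket] = (2459/π) × 0.991603 = 776.2 W/m².

Q̄ ≈ 776 W/m²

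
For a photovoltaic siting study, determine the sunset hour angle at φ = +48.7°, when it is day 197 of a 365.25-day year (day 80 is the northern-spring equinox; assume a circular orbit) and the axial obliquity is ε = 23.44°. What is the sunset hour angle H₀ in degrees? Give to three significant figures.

H₀ = 116°

Solar longitude: λ_s = 360° × (197 − 80)/365.25 = 115.318°.
sin δ = sin 23.44° × sin 115.318° = 0.35958, so δ = +21.074°.
cos H₀ = −tan φ · tan δ = −tan(+48.7°) × tan(+21.074°) = -0.4386, so H₀ = 2.0249 rad = 116.02°.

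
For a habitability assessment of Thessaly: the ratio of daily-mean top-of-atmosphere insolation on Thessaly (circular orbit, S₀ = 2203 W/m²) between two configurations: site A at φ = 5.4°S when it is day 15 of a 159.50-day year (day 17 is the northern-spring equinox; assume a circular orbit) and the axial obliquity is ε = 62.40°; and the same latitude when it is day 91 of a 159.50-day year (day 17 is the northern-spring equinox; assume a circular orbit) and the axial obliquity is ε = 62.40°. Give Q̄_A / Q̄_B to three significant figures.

Q̄_A / Q̄_B ≈ 1.06

— Configuration A (φ=-5.4°):
Solar longitude: λ_s = 360° × (15 − 17)/159.50 = -4.514°, i.e. -4.514° + 360° = 355.486°.
sin δ = sin 62.40° × sin 355.486° = -0.06975, so δ = -4.000°.
cos H₀ = −tan(-5.4°) tan(-4.000°) = -0.0066, H₀ = 1.5774 rad.
Bracket: H₀ sin φ sin δ + cos φ cos δ sin H₀ = 1.5774×-0.09411×-0.06975 + 0.99556×0.99756×0.99998 = 0.010354 + 0.993111 = 1.003465.
Q̄ = (S₀/π) × [bracket] = (2203/π) × 1.003465 = 703.67 W/m².
— Configuration B (φ=-5.4°):
Solar longitude: λ_s = 360° × (91 − 17)/159.50 = 167.022°.
sin δ = sin 62.40° × sin 167.022° = 0.19902, so δ = +11.480°.
cos H₀ = −tan(-5.4°) tan(+11.480°) = 0.0192, H₀ = 1.5516 rad.
Bracket: H₀ sin φ sin δ + cos φ cos δ sin H₀ = 1.5516×-0.09411×0.19902 + 0.99556×0.98000×0.99982 = -0.029061 + 0.975473 = 0.946412.
Q̄ = (S₀/π) × [bracket] = (2203/π) × 0.946412 = 663.66 W/m².
Ratio Q̄_A / Q̄_B = 703.67 / 663.66 = 1.060.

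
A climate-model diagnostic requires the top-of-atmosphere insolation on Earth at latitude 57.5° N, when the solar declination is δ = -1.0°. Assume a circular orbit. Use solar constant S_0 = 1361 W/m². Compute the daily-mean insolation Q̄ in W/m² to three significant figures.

cos h₀ = −tan(+57.5°) tan(-1.000°) = 0.0274, h₀ = 1.5434 rad.
Bracket: h₀ sin ϕ sin δ + cos ϕ cos δ sin h₀ = 1.5434×0.84339×-0.01745 + 0.53730×0.99985×0.99962 = -0.022714 + 0.537015 = 0.514301.
Q̄ = (S_0/π) × [bracket] = (1361/π) × 0.514301 = 222.8 W/m².

Q̄ ≈ 223 W/m²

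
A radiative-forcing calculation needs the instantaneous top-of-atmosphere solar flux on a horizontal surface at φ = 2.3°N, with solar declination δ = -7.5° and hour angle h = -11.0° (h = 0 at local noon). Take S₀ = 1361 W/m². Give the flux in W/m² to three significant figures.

1.32e+03 W/m²

cos θ_z = sin φ sin δ + cos φ cos δ cos h = -0.005238 + 0.972445 = 0.967207.
Flux = S₀ · cos θ_z = 1361 × 0.967207 = 1316 W/m².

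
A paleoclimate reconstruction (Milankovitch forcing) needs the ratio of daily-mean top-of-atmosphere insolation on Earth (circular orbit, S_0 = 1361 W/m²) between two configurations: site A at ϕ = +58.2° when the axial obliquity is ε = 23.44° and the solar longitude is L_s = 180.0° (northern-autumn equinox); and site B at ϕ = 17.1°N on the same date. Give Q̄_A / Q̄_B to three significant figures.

Q̄_A / Q̄_B ≈ 0.551

— Configuration A (ϕ=+58.2°):
Solar declination: sin δ = sin ε · sin L_s = sin 23.44° × sin 180.0° = 0.00000, so δ = +0.000°.
cos h₀ = −tan(+58.2°) tan(+0.000°) = -0.0000, h₀ = 1.5708 rad.
Bracket: h₀ sin ϕ sin δ + cos ϕ cos δ sin h₀ = 1.5708×0.84989×0.00000 + 0.52696×1.00000×1.00000 = 0.000000 + 0.526960 = 0.526960.
Q̄ = (S_0/π) × [bracket] = (1361/π) × 0.526960 = 228.29 W/m².
— Configuration B (ϕ=+17.1°):
cos h₀ = −tan(+17.1°) tan(+0.000°) = -0.0000, h₀ = 1.5708 rad.
Bracket: h₀ sin ϕ sin δ + cos ϕ cos δ sin h₀ = 1.5708×0.29404×0.00000 + 0.95579×1.00000×1.00000 = 0.000000 + 0.955790 = 0.955790.
Q̄ = (S_0/π) × [bracket] = (1361/π) × 0.955790 = 414.07 W/m².
Ratio Q̄_A / Q̄_B = 228.29 / 414.07 = 0.5513.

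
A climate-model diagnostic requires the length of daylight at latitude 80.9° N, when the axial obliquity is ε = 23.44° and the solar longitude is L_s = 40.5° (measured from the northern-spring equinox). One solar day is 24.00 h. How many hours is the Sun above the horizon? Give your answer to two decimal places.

Solar declination: sin δ = sin ε · sin L_s = sin 23.44° × sin 40.5° = 0.25834, so δ = +14.972°.
Sunrise equation: cos h₀ = −tan ϕ · tan δ = -1.6696 ≤ −1, so the Sun never sets (polar day) and h₀ = π.
Daylight = 2h₀/(2π) × 24.00 h = (3.1416/π) × 24.00 = 24.00 h.

24.00 h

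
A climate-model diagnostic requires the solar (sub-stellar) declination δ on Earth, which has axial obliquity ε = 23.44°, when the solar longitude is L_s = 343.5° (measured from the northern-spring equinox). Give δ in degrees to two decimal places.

δ = -6.49°

sin δ = sin ε · sin L_s = sin 23.44° × sin 343.5° = -0.112978.
δ = arcsin(-0.112978) = -6.49°.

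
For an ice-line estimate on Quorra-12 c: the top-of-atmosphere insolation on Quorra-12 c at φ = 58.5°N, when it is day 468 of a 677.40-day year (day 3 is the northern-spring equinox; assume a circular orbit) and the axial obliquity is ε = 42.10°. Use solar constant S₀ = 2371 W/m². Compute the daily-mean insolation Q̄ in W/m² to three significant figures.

Solar longitude: λ_s = 360° × (468 − 3)/677.40 = 247.121°.
sin δ = sin 42.10° × sin 247.121° = -0.61768, so δ = -38.147°.
cos H₀ = −tan(+58.5°) tan(-38.147°) = 1.2817 ≥ 1 ⇒ polar night, H₀ = 0 and Q̄ = 0.

Q̄ ≈ 0.00 W/m²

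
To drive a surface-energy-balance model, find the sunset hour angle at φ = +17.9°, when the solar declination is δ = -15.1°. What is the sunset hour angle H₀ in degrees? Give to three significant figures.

H₀ = 85.0°

cos H₀ = −tan φ · tan δ = −tan(+17.9°) × tan(-15.100°) = 0.0871, so H₀ = 1.4835 rad = 85.00°.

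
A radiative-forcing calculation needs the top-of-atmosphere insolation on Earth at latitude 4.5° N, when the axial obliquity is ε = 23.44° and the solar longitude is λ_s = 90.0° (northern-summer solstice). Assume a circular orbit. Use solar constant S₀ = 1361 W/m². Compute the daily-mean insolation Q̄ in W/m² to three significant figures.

Solar declination: sin δ = sin ε · sin λ_s = sin 23.44° × sin 90.0° = 0.39779, so δ = +23.440°.
cos H₀ = −tan(+4.5°) tan(+23.440°) = -0.0341, H₀ = 1.6049 rad.
Bracket: H₀ sin φ sin δ + cos φ cos δ sin H₀ = 1.6049×0.07846×0.39779 + 0.99692×0.91748×0.99942 = 0.050090 + 0.914124 = 0.964214.
Q̄ = (S₀/π) × [bracket] = (1361/π) × 0.964214 = 417.7 W/m².

Q̄ ≈ 418 W/m²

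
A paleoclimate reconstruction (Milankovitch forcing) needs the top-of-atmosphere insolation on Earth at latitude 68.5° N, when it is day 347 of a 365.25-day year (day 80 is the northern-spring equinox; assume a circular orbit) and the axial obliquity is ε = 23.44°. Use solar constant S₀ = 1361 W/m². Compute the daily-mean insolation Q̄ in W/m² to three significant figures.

Solar longitude: λ_s = 360° × (347 − 80)/365.25 = 263.162°.
sin δ = sin 23.44° × sin 263.162° = -0.39496, so δ = -23.263°.
cos H₀ = −tan(+68.5°) tan(-23.263°) = 1.0914 ≥ 1 ⇒ polar night, H₀ = 0 and Q̄ = 0.

Q̄ ≈ 0.00 W/m²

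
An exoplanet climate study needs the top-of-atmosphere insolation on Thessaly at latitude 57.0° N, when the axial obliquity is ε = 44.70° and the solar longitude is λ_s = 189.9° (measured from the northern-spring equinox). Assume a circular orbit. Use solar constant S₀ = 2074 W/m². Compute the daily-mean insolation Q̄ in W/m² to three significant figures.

Solar declination: sin δ = sin ε · sin λ_s = sin 44.70° × sin 189.9° = -0.12093, so δ = -6.946°.
cos H₀ = −tan(+57.0°) tan(-6.946°) = 0.1876, H₀ = 1.3821 rad.
Bracket: H₀ sin φ sin δ + cos φ cos δ sin H₀ = 1.3821×0.83867×-0.12093 + 0.54464×0.99266×0.98225 = -0.140173 + 0.531046 = 0.390873.
Q̄ = (S₀/π) × [bracket] = (2074/π) × 0.390873 = 258.0 W/m².

Q̄ ≈ 258 W/m²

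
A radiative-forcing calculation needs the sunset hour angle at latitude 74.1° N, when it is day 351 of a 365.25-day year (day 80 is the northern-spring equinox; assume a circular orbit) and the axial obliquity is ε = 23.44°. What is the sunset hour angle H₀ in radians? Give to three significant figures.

Solar longitude: λ_s = 360° × (351 − 80)/365.25 = 267.105°.
sin δ = sin 23.44° × sin 267.105° = -0.39728, so δ = -23.408°.
cos H₀ = −tan φ · tan δ = 1.5197 ≥ 1, so the Sun never rises (polar night) and H₀ = 0.

H₀ = 0.00 rad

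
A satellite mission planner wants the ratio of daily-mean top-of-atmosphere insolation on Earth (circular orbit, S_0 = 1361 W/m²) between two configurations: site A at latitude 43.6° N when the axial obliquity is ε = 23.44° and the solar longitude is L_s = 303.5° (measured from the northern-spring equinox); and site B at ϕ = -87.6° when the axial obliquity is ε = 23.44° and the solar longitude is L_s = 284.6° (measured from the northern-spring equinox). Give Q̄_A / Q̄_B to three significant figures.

Q̄_A / Q̄_B ≈ 0.300

— Configuration A (ϕ=+43.6°):
Solar declination: sin δ = sin ε · sin L_s = sin 23.44° × sin 303.5° = -0.33171, so δ = -19.373°.
cos h₀ = −tan(+43.6°) tan(-19.373°) = 0.3348, h₀ = 1.2294 rad.
Bracket: h₀ sin ϕ sin δ + cos ϕ cos δ sin h₀ = 1.2294×0.68962×-0.33171 + 0.72417×0.94338×0.94227 = -0.281230 + 0.643728 = 0.362498.
Q̄ = (S_0/π) × [bracket] = (1361/π) × 0.362498 = 157.04 W/m².
— Configuration B (ϕ=-87.6°):
Solar declination: sin δ = sin ε · sin L_s = sin 23.44° × sin 284.6° = -0.38494, so δ = -22.640°.
cos h₀ = −tan(-87.6°) tan(-22.640°) = -9.9513 ≤ −1 ⇒ polar day, h₀ = π.
Bracket: h₀ sin ϕ sin δ + cos ϕ cos δ sin h₀ = 3.1416×-0.99912×-0.38494 + 0.04188×0.92294×0.00000 = 1.208263 + 0.000000 = 1.208263.
Q̄ = (S_0/π) × [bracket] = (1361/π) × 1.208263 = 523.44 W/m².
Ratio Q̄_A / Q̄_B = 157.04 / 523.44 = 0.3000.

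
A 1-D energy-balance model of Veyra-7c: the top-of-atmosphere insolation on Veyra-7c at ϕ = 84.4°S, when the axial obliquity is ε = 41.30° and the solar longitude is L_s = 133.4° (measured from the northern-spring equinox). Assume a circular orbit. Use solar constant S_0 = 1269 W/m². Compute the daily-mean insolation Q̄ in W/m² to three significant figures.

Solar declination: sin δ = sin ε · sin L_s = sin 41.30° × sin 133.4° = 0.47954, so δ = +28.655°.
cos h₀ = −tan(-84.4°) tan(+28.655°) = 5.5734 ≥ 1 ⇒ polar night, h₀ = 0 and Q̄ = 0.

Q̄ ≈ 0.00 W/m²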